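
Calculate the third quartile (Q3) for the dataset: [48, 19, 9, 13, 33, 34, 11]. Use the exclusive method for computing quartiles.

34

Step 1: Sort the data: [9, 11, 13, 19, 33, 34, 48]
Step 2: n = 7
Step 3: Using the exclusive quartile method:
  Q1 = 11
  Q2 (median) = 19
  Q3 = 34
  IQR = Q3 - Q1 = 34 - 11 = 23
Step 4: Q3 = 34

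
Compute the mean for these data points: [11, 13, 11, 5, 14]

10.8

Step 1: Sum all values: 11 + 13 + 11 + 5 + 14 = 54
Step 2: Count the number of values: n = 5
Step 3: Mean = sum / n = 54 / 5 = 10.8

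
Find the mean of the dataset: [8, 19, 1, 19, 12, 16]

12.5

Step 1: Sum all values: 8 + 19 + 1 + 19 + 12 + 16 = 75
Step 2: Count the number of values: n = 6
Step 3: Mean = sum / n = 75 / 6 = 12.5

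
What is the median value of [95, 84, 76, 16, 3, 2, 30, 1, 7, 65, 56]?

30

Step 1: Sort the data in ascending order: [1, 2, 3, 7, 16, 30, 56, 65, 76, 84, 95]
Step 2: The number of values is n = 11.
Step 3: Since n is odd, the median is the middle value at position 6: 30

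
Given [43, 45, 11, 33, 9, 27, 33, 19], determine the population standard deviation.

12.7181

Step 1: Compute the mean: 27.5
Step 2: Sum of squared deviations from the mean: 1294
Step 3: Population variance = 1294 / 8 = 161.75
Step 4: Standard deviation = sqrt(161.75) = 12.7181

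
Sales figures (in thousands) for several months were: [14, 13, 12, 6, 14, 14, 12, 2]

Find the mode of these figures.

14

Step 1: Count the frequency of each value:
  2: appears 1 time(s)
  6: appears 1 time(s)
  12: appears 2 time(s)
  13: appears 1 time(s)
  14: appears 3 time(s)
Step 2: The value 14 appears most frequently (3 times).
Step 3: Mode = 14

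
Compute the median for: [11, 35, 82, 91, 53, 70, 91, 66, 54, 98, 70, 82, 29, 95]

70

Step 1: Sort the data in ascending order: [11, 29, 35, 53, 54, 66, 70, 70, 82, 82, 91, 91, 95, 98]
Step 2: The number of values is n = 14.
Step 3: Since n is even, the median is the average of positions 7 and 8:
  Median = (70 + 70) / 2 = 70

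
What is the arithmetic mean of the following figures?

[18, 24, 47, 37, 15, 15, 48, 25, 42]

30.1111

Step 1: Sum all values: 18 + 24 + 47 + 37 + 15 + 15 + 48 + 25 + 42 = 271
Step 2: Count the number of values: n = 9
Step 3: Mean = sum / n = 271 / 9 = 30.1111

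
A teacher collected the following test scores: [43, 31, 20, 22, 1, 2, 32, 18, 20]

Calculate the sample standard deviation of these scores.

13.5923

Step 1: Compute the mean: 21
Step 2: Sum of squared deviations from the mean: 1478
Step 3: Sample variance = 1478 / 8 = 184.75
Step 4: Standard deviation = sqrt(184.75) = 13.5923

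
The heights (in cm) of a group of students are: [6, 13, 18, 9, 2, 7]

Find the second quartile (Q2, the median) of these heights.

8

Step 1: Sort the data: [2, 6, 7, 9, 13, 18]
Step 2: n = 6
Step 3: Q2 is the median. Since n is even, it is the average of the values at positions 3 and 4:
  Q2 = (7 + 9) / 2 = 8
Step 4: Q2 = 8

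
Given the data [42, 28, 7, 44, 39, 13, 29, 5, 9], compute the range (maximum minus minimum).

39

Step 1: Identify the maximum value: max = 44
Step 2: Identify the minimum value: min = 5
Step 3: Range = max - min = 44 - 5 = 39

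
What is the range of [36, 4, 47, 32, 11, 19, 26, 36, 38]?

43

Step 1: Identify the maximum value: max = 47
Step 2: Identify the minimum value: min = 4
Step 3: Range = max - min = 47 - 4 = 43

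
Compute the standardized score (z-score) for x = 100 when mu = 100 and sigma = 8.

0

Step 1: Recall the z-score formula: z = (x - mu) / sigma
Step 2: Substitute values: z = (100 - 100) / 8
Step 3: z = 0 / 8 = 0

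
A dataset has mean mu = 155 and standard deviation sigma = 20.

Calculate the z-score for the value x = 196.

2.05

Step 1: Recall the z-score formula: z = (x - mu) / sigma
Step 2: Substitute values: z = (196 - 155) / 20
Step 3: z = 41 / 20 = 2.05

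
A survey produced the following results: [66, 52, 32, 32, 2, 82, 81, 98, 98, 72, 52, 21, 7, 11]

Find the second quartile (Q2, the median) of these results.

52

Step 1: Sort the data: [2, 7, 11, 21, 32, 32, 52, 52, 66, 72, 81, 82, 98, 98]
Step 2: n = 14
Step 3: Q2 is the median. Since n is even, it is the average of the values at positions 7 and 8:
  Q2 = (52 + 52) / 2 = 52
Step 4: Q2 = 52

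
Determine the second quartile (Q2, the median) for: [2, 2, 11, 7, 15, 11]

9

Step 1: Sort the data: [2, 2, 7, 11, 11, 15]
Step 2: n = 6
Step 3: Q2 is the median. Since n is even, it is the average of the values at positions 3 and 4:
  Q2 = (7 + 11) / 2 = 9
Step 4: Q2 = 9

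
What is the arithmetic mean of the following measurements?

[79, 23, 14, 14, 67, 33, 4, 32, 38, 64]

36.8

Step 1: Sum all values: 79 + 23 + 14 + 14 + 67 + 33 + 4 + 32 + 38 + 64 = 368
Step 2: Count the number of values: n = 10
Step 3: Mean = sum / n = 368 / 10 = 36.8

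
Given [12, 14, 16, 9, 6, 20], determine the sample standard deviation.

4.9967

Step 1: Compute the mean: 12.8333
Step 2: Sum of squared deviations from the mean: 124.8333
Step 3: Sample variance = 124.8333 / 5 = 24.9667
Step 4: Standard deviation = sqrt(24.9667) = 4.9967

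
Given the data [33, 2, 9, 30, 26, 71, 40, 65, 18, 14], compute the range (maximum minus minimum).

69

Step 1: Identify the maximum value: max = 71
Step 2: Identify the minimum value: min = 2
Step 3: Range = max - min = 71 - 2 = 69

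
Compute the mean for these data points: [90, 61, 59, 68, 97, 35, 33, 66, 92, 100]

70.1

Step 1: Sum all values: 90 + 61 + 59 + 68 + 97 + 35 + 33 + 66 + 92 + 100 = 701
Step 2: Count the number of values: n = 10
Step 3: Mean = sum / n = 701 / 10 = 70.1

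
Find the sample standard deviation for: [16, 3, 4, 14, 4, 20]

7.3869

Step 1: Compute the mean: 10.1667
Step 2: Sum of squared deviations from the mean: 272.8333
Step 3: Sample variance = 272.8333 / 5 = 54.5667
Step 4: Standard deviation = sqrt(54.5667) = 7.3869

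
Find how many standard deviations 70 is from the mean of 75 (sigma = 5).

-1

Step 1: Recall the z-score formula: z = (x - mu) / sigma
Step 2: Substitute values: z = (70 - 75) / 5
Step 3: z = -5 / 5 = -1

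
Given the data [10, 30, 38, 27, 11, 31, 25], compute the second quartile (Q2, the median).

27

Step 1: Sort the data: [10, 11, 25, 27, 30, 31, 38]
Step 2: n = 7
Step 3: Q2 is the median. Since n is odd, it is the middle value at position 4: 27
Step 4: Q2 = 27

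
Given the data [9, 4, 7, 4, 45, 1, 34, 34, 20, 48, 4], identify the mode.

4

Step 1: Count the frequency of each value:
  1: appears 1 time(s)
  4: appears 3 time(s)
  7: appears 1 time(s)
  9: appears 1 time(s)
  20: appears 1 time(s)
  34: appears 2 time(s)
  45: appears 1 time(s)
  48: appears 1 time(s)
Step 2: The value 4 appears most frequently (3 times).
Step 3: Mode = 4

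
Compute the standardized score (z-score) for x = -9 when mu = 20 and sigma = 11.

-2.6364

Step 1: Recall the z-score formula: z = (x - mu) / sigma
Step 2: Substitute values: z = (-9 - 20) / 11
Step 3: z = -29 / 11 = -2.6364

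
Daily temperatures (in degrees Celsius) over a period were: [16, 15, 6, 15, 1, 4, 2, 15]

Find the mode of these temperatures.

15

Step 1: Count the frequency of each value:
  1: appears 1 time(s)
  2: appears 1 time(s)
  4: appears 1 time(s)
  6: appears 1 time(s)
  15: appears 3 time(s)
  16: appears 1 time(s)
Step 2: The value 15 appears most frequently (3 times).
Step 3: Mode = 15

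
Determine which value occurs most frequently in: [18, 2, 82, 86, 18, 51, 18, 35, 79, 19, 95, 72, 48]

18

Step 1: Count the frequency of each value:
  2: appears 1 time(s)
  18: appears 3 time(s)
  19: appears 1 time(s)
  35: appears 1 time(s)
  48: appears 1 time(s)
  51: appears 1 time(s)
  72: appears 1 time(s)
  79: appears 1 time(s)
  82: appears 1 time(s)
  86: appears 1 time(s)
  95: appears 1 time(s)
Step 2: The value 18 appears most frequently (3 times).
Step 3: Mode = 18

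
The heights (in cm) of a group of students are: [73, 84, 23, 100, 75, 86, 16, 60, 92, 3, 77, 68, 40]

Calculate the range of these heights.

97

Step 1: Identify the maximum value: max = 100
Step 2: Identify the minimum value: min = 3
Step 3: Range = max - min = 100 - 3 = 97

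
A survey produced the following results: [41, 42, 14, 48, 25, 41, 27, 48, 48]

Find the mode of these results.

48

Step 1: Count the frequency of each value:
  14: appears 1 time(s)
  25: appears 1 time(s)
  27: appears 1 time(s)
  41: appears 2 time(s)
  42: appears 1 time(s)
  48: appears 3 time(s)
Step 2: The value 48 appears most frequently (3 times).
Step 3: Mode = 48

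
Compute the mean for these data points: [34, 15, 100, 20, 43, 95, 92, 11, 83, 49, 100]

58.3636

Step 1: Sum all values: 34 + 15 + 100 + 20 + 43 + 95 + 92 + 11 + 83 + 49 + 100 = 642
Step 2: Count the number of values: n = 11
Step 3: Mean = sum / n = 642 / 11 = 58.3636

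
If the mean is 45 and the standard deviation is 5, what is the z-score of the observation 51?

1.2

Step 1: Recall the z-score formula: z = (x - mu) / sigma
Step 2: Substitute values: z = (51 - 45) / 5
Step 3: z = 6 / 5 = 1.2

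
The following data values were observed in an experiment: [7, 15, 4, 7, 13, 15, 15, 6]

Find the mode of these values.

15

Step 1: Count the frequency of each value:
  4: appears 1 time(s)
  6: appears 1 time(s)
  7: appears 2 time(s)
  13: appears 1 time(s)
  15: appears 3 time(s)
Step 2: The value 15 appears most frequently (3 times).
Step 3: Mode = 15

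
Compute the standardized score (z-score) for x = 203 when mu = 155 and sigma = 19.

2.5263

Step 1: Recall the z-score formula: z = (x - mu) / sigma
Step 2: Substitute values: z = (203 - 155) / 19
Step 3: z = 48 / 19 = 2.5263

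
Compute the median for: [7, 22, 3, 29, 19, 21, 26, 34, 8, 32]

21.5

Step 1: Sort the data in ascending order: [3, 7, 8, 19, 21, 22, 26, 29, 32, 34]
Step 2: The number of values is n = 10.
Step 3: Since n is even, the median is the average of positions 5 and 6:
  Median = (21 + 22) / 2 = 21.5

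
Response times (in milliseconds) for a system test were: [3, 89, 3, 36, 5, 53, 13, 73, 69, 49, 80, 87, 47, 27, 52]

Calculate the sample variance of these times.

926.2095

Step 1: Compute the mean: (3 + 89 + 3 + 36 + 5 + 53 + 13 + 73 + 69 + 49 + 80 + 87 + 47 + 27 + 52) / 15 = 45.7333
Step 2: Compute squared deviations from the mean:
  (3 - 45.7333)^2 = 1826.1378
  (89 - 45.7333)^2 = 1872.0044
  (3 - 45.7333)^2 = 1826.1378
  (36 - 45.7333)^2 = 94.7378
  (5 - 45.7333)^2 = 1659.2044
  (53 - 45.7333)^2 = 52.8044
  (13 - 45.7333)^2 = 1071.4711
  (73 - 45.7333)^2 = 743.4711
  (69 - 45.7333)^2 = 541.3378
  (49 - 45.7333)^2 = 10.6711
  (80 - 45.7333)^2 = 1174.2044
  (87 - 45.7333)^2 = 1702.9378
  (47 - 45.7333)^2 = 1.6044
  (27 - 45.7333)^2 = 350.9378
  (52 - 45.7333)^2 = 39.2711
Step 3: Sum of squared deviations = 12966.9333
Step 4: Sample variance = 12966.9333 / 14 = 926.2095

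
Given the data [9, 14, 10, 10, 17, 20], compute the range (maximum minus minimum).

11

Step 1: Identify the maximum value: max = 20
Step 2: Identify the minimum value: min = 9
Step 3: Range = max - min = 20 - 9 = 11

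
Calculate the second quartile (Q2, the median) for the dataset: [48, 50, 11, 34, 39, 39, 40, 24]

39

Step 1: Sort the data: [11, 24, 34, 39, 39, 40, 48, 50]
Step 2: n = 8
Step 3: Q2 is the median. Since n is even, it is the average of the values at positions 4 and 5:
  Q2 = (39 + 39) / 2 = 39
Step 4: Q2 = 39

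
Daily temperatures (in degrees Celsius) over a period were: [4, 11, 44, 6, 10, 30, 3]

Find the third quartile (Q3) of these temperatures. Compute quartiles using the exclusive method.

30

Step 1: Sort the data: [3, 4, 6, 10, 11, 30, 44]
Step 2: n = 7
Step 3: Using the exclusive quartile method:
  Q1 = 4
  Q2 (median) = 10
  Q3 = 30
  IQR = Q3 - Q1 = 30 - 4 = 26
Step 4: Q3 = 30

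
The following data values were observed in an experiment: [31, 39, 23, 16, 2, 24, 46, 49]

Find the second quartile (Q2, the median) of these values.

27.5

Step 1: Sort the data: [2, 16, 23, 24, 31, 39, 46, 49]
Step 2: n = 8
Step 3: Q2 is the median. Since n is even, it is the average of the values at positions 4 and 5:
  Q2 = (24 + 31) / 2 = 27.5
Step 4: Q2 = 27.5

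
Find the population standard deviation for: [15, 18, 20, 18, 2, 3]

7.3409

Step 1: Compute the mean: 12.6667
Step 2: Sum of squared deviations from the mean: 323.3333
Step 3: Population variance = 323.3333 / 6 = 53.8889
Step 4: Standard deviation = sqrt(53.8889) = 7.3409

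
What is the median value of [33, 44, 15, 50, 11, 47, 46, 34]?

39

Step 1: Sort the data in ascending order: [11, 15, 33, 34, 44, 46, 47, 50]
Step 2: The number of values is n = 8.
Step 3: Since n is even, the median is the average of positions 4 and 5:
  Median = (34 + 44) / 2 = 39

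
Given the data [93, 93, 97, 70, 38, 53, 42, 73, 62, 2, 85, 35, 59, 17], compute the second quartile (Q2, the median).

60.5

Step 1: Sort the data: [2, 17, 35, 38, 42, 53, 59, 62, 70, 73, 85, 93, 93, 97]
Step 2: n = 14
Step 3: Q2 is the median. Since n is even, it is the average of the values at positions 7 and 8:
  Q2 = (59 + 62) / 2 = 60.5
Step 4: Q2 = 60.5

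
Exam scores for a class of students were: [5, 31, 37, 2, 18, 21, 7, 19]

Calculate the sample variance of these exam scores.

154.8571

Step 1: Compute the mean: (5 + 31 + 37 + 2 + 18 + 21 + 7 + 19) / 8 = 17.5
Step 2: Compute squared deviations from the mean:
  (5 - 17.5)^2 = 156.25
  (31 - 17.5)^2 = 182.25
  (37 - 17.5)^2 = 380.25
  (2 - 17.5)^2 = 240.25
  (18 - 17.5)^2 = 0.25
  (21 - 17.5)^2 = 12.25
  (7 - 17.5)^2 = 110.25
  (19 - 17.5)^2 = 2.25
Step 3: Sum of squared deviations = 1084
Step 4: Sample variance = 1084 / 7 = 154.8571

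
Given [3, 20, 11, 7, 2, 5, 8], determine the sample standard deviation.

6.1101

Step 1: Compute the mean: 8
Step 2: Sum of squared deviations from the mean: 224
Step 3: Sample variance = 224 / 6 = 37.3333
Step 4: Standard deviation = sqrt(37.3333) = 6.1101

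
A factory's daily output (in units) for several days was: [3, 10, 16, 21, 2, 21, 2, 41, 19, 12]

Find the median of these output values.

14

Step 1: Sort the data in ascending order: [2, 2, 3, 10, 12, 16, 19, 21, 21, 41]
Step 2: The number of values is n = 10.
Step 3: Since n is even, the median is the average of positions 5 and 6:
  Median = (12 + 16) / 2 = 14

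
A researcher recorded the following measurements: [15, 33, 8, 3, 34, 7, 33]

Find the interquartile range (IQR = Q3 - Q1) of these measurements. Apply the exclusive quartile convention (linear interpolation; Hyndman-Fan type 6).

26

Step 1: Sort the data: [3, 7, 8, 15, 33, 33, 34]
Step 2: n = 7
Step 3: Using the exclusive quartile method:
  Q1 = 7
  Q2 (median) = 15
  Q3 = 33
  IQR = Q3 - Q1 = 33 - 7 = 26
Step 4: IQR = 26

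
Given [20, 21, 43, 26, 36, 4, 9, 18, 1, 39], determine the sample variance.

210.6778

Step 1: Compute the mean: (20 + 21 + 43 + 26 + 36 + 4 + 9 + 18 + 1 + 39) / 10 = 21.7
Step 2: Compute squared deviations from the mean:
  (20 - 21.7)^2 = 2.89
  (21 - 21.7)^2 = 0.49
  (43 - 21.7)^2 = 453.69
  (26 - 21.7)^2 = 18.49
  (36 - 21.7)^2 = 204.49
  (4 - 21.7)^2 = 313.29
  (9 - 21.7)^2 = 161.29
  (18 - 21.7)^2 = 13.69
  (1 - 21.7)^2 = 428.49
  (39 - 21.7)^2 = 299.29
Step 3: Sum of squared deviations = 1896.1
Step 4: Sample variance = 1896.1 / 9 = 210.6778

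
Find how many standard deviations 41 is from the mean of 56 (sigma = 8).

-1.875

Step 1: Recall the z-score formula: z = (x - mu) / sigma
Step 2: Substitute values: z = (41 - 56) / 8
Step 3: z = -15 / 8 = -1.875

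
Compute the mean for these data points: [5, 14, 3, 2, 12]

7.2

Step 1: Sum all values: 5 + 14 + 3 + 2 + 12 = 36
Step 2: Count the number of values: n = 5
Step 3: Mean = sum / n = 36 / 5 = 7.2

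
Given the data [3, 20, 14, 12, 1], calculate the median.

12

Step 1: Sort the data in ascending order: [1, 3, 12, 14, 20]
Step 2: The number of values is n = 5.
Step 3: Since n is odd, the median is the middle value at position 3: 12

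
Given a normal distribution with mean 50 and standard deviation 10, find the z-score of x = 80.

3

Step 1: Recall the z-score formula: z = (x - mu) / sigma
Step 2: Substitute values: z = (80 - 50) / 10
Step 3: z = 30 / 10 = 3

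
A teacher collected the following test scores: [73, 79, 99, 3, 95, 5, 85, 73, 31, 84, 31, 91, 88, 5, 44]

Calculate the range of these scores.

96

Step 1: Identify the maximum value: max = 99
Step 2: Identify the minimum value: min = 3
Step 3: Range = max - min = 99 - 3 = 96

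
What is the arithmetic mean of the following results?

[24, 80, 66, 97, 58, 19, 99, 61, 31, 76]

61.1

Step 1: Sum all values: 24 + 80 + 66 + 97 + 58 + 19 + 99 + 61 + 31 + 76 = 611
Step 2: Count the number of values: n = 10
Step 3: Mean = sum / n = 611 / 10 = 61.1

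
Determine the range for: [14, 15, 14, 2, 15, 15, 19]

17

Step 1: Identify the maximum value: max = 19
Step 2: Identify the minimum value: min = 2
Step 3: Range = max - min = 19 - 2 = 17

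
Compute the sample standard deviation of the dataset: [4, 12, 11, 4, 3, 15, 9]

4.6803

Step 1: Compute the mean: 8.2857
Step 2: Sum of squared deviations from the mean: 131.4286
Step 3: Sample variance = 131.4286 / 6 = 21.9048
Step 4: Standard deviation = sqrt(21.9048) = 4.6803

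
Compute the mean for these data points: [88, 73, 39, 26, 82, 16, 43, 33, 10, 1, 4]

37.7273

Step 1: Sum all values: 88 + 73 + 39 + 26 + 82 + 16 + 43 + 33 + 10 + 1 + 4 = 415
Step 2: Count the number of values: n = 11
Step 3: Mean = sum / n = 415 / 11 = 37.7273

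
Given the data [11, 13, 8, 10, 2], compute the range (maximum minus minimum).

11

Step 1: Identify the maximum value: max = 13
Step 2: Identify the minimum value: min = 2
Step 3: Range = max - min = 13 - 2 = 11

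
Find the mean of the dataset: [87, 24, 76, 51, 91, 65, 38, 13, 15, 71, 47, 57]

52.9167

Step 1: Sum all values: 87 + 24 + 76 + 51 + 91 + 65 + 38 + 13 + 15 + 71 + 47 + 57 = 635
Step 2: Count the number of values: n = 12
Step 3: Mean = sum / n = 635 / 12 = 52.9167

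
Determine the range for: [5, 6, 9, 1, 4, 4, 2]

8

Step 1: Identify the maximum value: max = 9
Step 2: Identify the minimum value: min = 1
Step 3: Range = max - min = 9 - 1 = 8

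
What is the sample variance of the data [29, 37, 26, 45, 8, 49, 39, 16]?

200.4107

Step 1: Compute the mean: (29 + 37 + 26 + 45 + 8 + 49 + 39 + 16) / 8 = 31.125
Step 2: Compute squared deviations from the mean:
  (29 - 31.125)^2 = 4.5156
  (37 - 31.125)^2 = 34.5156
  (26 - 31.125)^2 = 26.2656
  (45 - 31.125)^2 = 192.5156
  (8 - 31.125)^2 = 534.7656
  (49 - 31.125)^2 = 319.5156
  (39 - 31.125)^2 = 62.0156
  (16 - 31.125)^2 = 228.7656
Step 3: Sum of squared deviations = 1402.875
Step 4: Sample variance = 1402.875 / 7 = 200.4107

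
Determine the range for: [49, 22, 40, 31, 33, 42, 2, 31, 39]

47

Step 1: Identify the maximum value: max = 49
Step 2: Identify the minimum value: min = 2
Step 3: Range = max - min = 49 - 2 = 47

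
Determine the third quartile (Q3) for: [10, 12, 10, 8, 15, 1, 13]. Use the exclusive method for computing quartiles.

13

Step 1: Sort the data: [1, 8, 10, 10, 12, 13, 15]
Step 2: n = 7
Step 3: Using the exclusive quartile method:
  Q1 = 8
  Q2 (median) = 10
  Q3 = 13
  IQR = Q3 - Q1 = 13 - 8 = 5
Step 4: Q3 = 13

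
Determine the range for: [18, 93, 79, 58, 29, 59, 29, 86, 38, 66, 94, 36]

76

Step 1: Identify the maximum value: max = 94
Step 2: Identify the minimum value: min = 18
Step 3: Range = max - min = 94 - 18 = 76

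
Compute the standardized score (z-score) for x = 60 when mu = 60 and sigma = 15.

0

Step 1: Recall the z-score formula: z = (x - mu) / sigma
Step 2: Substitute values: z = (60 - 60) / 15
Step 3: z = 0 / 15 = 0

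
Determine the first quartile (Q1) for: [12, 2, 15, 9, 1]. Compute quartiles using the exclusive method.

1.5

Step 1: Sort the data: [1, 2, 9, 12, 15]
Step 2: n = 5
Step 3: Using the exclusive quartile method:
  Q1 = 1.5
  Q2 (median) = 9
  Q3 = 13.5
  IQR = Q3 - Q1 = 13.5 - 1.5 = 12
Step 4: Q1 = 1.5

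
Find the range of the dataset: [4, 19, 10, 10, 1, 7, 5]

18

Step 1: Identify the maximum value: max = 19
Step 2: Identify the minimum value: min = 1
Step 3: Range = max - min = 19 - 1 = 18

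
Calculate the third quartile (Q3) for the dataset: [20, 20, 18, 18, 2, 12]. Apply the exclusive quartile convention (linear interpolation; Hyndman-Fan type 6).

20

Step 1: Sort the data: [2, 12, 18, 18, 20, 20]
Step 2: n = 6
Step 3: Using the exclusive quartile method:
  Q1 = 9.5
  Q2 (median) = 18
  Q3 = 20
  IQR = Q3 - Q1 = 20 - 9.5 = 10.5
Step 4: Q3 = 20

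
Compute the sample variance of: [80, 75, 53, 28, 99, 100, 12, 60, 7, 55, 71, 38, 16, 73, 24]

940.781

Step 1: Compute the mean: (80 + 75 + 53 + 28 + 99 + 100 + 12 + 60 + 7 + 55 + 71 + 38 + 16 + 73 + 24) / 15 = 52.7333
Step 2: Compute squared deviations from the mean:
  (80 - 52.7333)^2 = 743.4711
  (75 - 52.7333)^2 = 495.8044
  (53 - 52.7333)^2 = 0.0711
  (28 - 52.7333)^2 = 611.7378
  (99 - 52.7333)^2 = 2140.6044
  (100 - 52.7333)^2 = 2234.1378
  (12 - 52.7333)^2 = 1659.2044
  (60 - 52.7333)^2 = 52.8044
  (7 - 52.7333)^2 = 2091.5378
  (55 - 52.7333)^2 = 5.1378
  (71 - 52.7333)^2 = 333.6711
  (38 - 52.7333)^2 = 217.0711
  (16 - 52.7333)^2 = 1349.3378
  (73 - 52.7333)^2 = 410.7378
  (24 - 52.7333)^2 = 825.6044
Step 3: Sum of squared deviations = 13170.9333
Step 4: Sample variance = 13170.9333 / 14 = 940.781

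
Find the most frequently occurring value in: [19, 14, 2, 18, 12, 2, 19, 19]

19

Step 1: Count the frequency of each value:
  2: appears 2 time(s)
  12: appears 1 time(s)
  14: appears 1 time(s)
  18: appears 1 time(s)
  19: appears 3 time(s)
Step 2: The value 19 appears most frequently (3 times).
Step 3: Mode = 19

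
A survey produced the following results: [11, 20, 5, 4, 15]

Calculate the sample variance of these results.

45.5

Step 1: Compute the mean: (11 + 20 + 5 + 4 + 15) / 5 = 11
Step 2: Compute squared deviations from the mean:
  (11 - 11)^2 = 0
  (20 - 11)^2 = 81
  (5 - 11)^2 = 36
  (4 - 11)^2 = 49
  (15 - 11)^2 = 16
Step 3: Sum of squared deviations = 182
Step 4: Sample variance = 182 / 4 = 45.5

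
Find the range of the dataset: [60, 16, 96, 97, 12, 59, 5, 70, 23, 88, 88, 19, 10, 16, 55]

92

Step 1: Identify the maximum value: max = 97
Step 2: Identify the minimum value: min = 5
Step 3: Range = max - min = 97 - 5 = 92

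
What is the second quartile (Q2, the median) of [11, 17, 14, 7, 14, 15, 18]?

14

Step 1: Sort the data: [7, 11, 14, 14, 15, 17, 18]
Step 2: n = 7
Step 3: Q2 is the median. Since n is odd, it is the middle value at position 4: 14
Step 4: Q2 = 14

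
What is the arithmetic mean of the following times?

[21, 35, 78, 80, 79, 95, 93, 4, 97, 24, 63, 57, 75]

61.6154

Step 1: Sum all values: 21 + 35 + 78 + 80 + 79 + 95 + 93 + 4 + 97 + 24 + 63 + 57 + 75 = 801
Step 2: Count the number of values: n = 13
Step 3: Mean = sum / n = 801 / 13 = 61.6154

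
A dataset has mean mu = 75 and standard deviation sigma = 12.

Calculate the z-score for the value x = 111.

3

Step 1: Recall the z-score formula: z = (x - mu) / sigma
Step 2: Substitute values: z = (111 - 75) / 12
Step 3: z = 36 / 12 = 3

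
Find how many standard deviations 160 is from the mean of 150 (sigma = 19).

0.5263

Step 1: Recall the z-score formula: z = (x - mu) / sigma
Step 2: Substitute values: z = (160 - 150) / 19
Step 3: z = 10 / 19 = 0.5263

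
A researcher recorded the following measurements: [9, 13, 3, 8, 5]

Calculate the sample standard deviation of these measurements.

3.8471

Step 1: Compute the mean: 7.6
Step 2: Sum of squared deviations from the mean: 59.2
Step 3: Sample variance = 59.2 / 4 = 14.8
Step 4: Standard deviation = sqrt(14.8) = 3.8471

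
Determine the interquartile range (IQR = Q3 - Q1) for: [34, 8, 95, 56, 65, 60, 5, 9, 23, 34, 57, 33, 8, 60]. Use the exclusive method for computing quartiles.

51.25

Step 1: Sort the data: [5, 8, 8, 9, 23, 33, 34, 34, 56, 57, 60, 60, 65, 95]
Step 2: n = 14
Step 3: Using the exclusive quartile method:
  Q1 = 8.75
  Q2 (median) = 34
  Q3 = 60
  IQR = Q3 - Q1 = 60 - 8.75 = 51.25
Step 4: IQR = 51.25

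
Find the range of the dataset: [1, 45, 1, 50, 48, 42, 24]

49

Step 1: Identify the maximum value: max = 50
Step 2: Identify the minimum value: min = 1
Step 3: Range = max - min = 50 - 1 = 49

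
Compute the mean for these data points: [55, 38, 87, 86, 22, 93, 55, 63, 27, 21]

54.7

Step 1: Sum all values: 55 + 38 + 87 + 86 + 22 + 93 + 55 + 63 + 27 + 21 = 547
Step 2: Count the number of values: n = 10
Step 3: Mean = sum / n = 547 / 10 = 54.7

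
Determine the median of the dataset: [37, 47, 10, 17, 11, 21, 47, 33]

27

Step 1: Sort the data in ascending order: [10, 11, 17, 21, 33, 37, 47, 47]
Step 2: The number of values is n = 8.
Step 3: Since n is even, the median is the average of positions 4 and 5:
  Median = (21 + 33) / 2 = 27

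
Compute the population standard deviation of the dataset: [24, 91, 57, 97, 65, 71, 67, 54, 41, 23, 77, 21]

24.6993

Step 1: Compute the mean: 57.3333
Step 2: Sum of squared deviations from the mean: 7320.6667
Step 3: Population variance = 7320.6667 / 12 = 610.0556
Step 4: Standard deviation = sqrt(610.0556) = 24.6993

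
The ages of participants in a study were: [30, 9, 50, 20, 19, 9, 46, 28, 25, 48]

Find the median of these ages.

26.5

Step 1: Sort the data in ascending order: [9, 9, 19, 20, 25, 28, 30, 46, 48, 50]
Step 2: The number of values is n = 10.
Step 3: Since n is even, the median is the average of positions 5 and 6:
  Median = (25 + 28) / 2 = 26.5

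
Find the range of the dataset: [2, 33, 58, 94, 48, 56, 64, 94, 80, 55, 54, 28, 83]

92

Step 1: Identify the maximum value: max = 94
Step 2: Identify the minimum value: min = 2
Step 3: Range = max - min = 94 - 2 = 92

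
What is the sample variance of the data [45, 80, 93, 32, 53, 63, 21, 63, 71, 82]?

521.1222

Step 1: Compute the mean: (45 + 80 + 93 + 32 + 53 + 63 + 21 + 63 + 71 + 82) / 10 = 60.3
Step 2: Compute squared deviations from the mean:
  (45 - 60.3)^2 = 234.09
  (80 - 60.3)^2 = 388.09
  (93 - 60.3)^2 = 1069.29
  (32 - 60.3)^2 = 800.89
  (53 - 60.3)^2 = 53.29
  (63 - 60.3)^2 = 7.29
  (21 - 60.3)^2 = 1544.49
  (63 - 60.3)^2 = 7.29
  (71 - 60.3)^2 = 114.49
  (82 - 60.3)^2 = 470.89
Step 3: Sum of squared deviations = 4690.1
Step 4: Sample variance = 4690.1 / 9 = 521.1222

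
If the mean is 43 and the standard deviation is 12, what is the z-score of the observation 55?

1

Step 1: Recall the z-score formula: z = (x - mu) / sigma
Step 2: Substitute values: z = (55 - 43) / 12
Step 3: z = 12 / 12 = 1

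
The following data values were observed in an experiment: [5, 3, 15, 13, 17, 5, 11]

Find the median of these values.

11

Step 1: Sort the data in ascending order: [3, 5, 5, 11, 13, 15, 17]
Step 2: The number of values is n = 7.
Step 3: Since n is odd, the median is the middle value at position 4: 11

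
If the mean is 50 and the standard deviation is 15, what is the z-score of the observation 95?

3

Step 1: Recall the z-score formula: z = (x - mu) / sigma
Step 2: Substitute values: z = (95 - 50) / 15
Step 3: z = 45 / 15 = 3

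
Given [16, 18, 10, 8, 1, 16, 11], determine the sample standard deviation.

5.8838

Step 1: Compute the mean: 11.4286
Step 2: Sum of squared deviations from the mean: 207.7143
Step 3: Sample variance = 207.7143 / 6 = 34.619
Step 4: Standard deviation = sqrt(34.619) = 5.8838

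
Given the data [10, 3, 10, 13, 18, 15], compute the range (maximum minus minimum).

15

Step 1: Identify the maximum value: max = 18
Step 2: Identify the minimum value: min = 3
Step 3: Range = max - min = 18 - 3 = 15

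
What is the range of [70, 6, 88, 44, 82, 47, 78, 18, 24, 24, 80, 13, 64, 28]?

82

Step 1: Identify the maximum value: max = 88
Step 2: Identify the minimum value: min = 6
Step 3: Range = max - min = 88 - 6 = 82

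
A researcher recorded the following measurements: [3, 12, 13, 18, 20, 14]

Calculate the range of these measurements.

17

Step 1: Identify the maximum value: max = 20
Step 2: Identify the minimum value: min = 3
Step 3: Range = max - min = 20 - 3 = 17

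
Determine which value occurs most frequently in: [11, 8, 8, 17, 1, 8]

8

Step 1: Count the frequency of each value:
  1: appears 1 time(s)
  8: appears 3 time(s)
  11: appears 1 time(s)
  17: appears 1 time(s)
Step 2: The value 8 appears most frequently (3 times).
Step 3: Mode = 8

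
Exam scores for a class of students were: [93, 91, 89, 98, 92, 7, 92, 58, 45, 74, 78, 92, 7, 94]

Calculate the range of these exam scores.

91

Step 1: Identify the maximum value: max = 98
Step 2: Identify the minimum value: min = 7
Step 3: Range = max - min = 98 - 7 = 91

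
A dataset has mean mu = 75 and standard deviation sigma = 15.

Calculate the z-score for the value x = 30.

-3

Step 1: Recall the z-score formula: z = (x - mu) / sigma
Step 2: Substitute values: z = (30 - 75) / 15
Step 3: z = -45 / 15 = -3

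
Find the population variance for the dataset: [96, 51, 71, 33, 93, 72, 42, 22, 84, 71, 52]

538.4298

Step 1: Compute the mean: (96 + 51 + 71 + 33 + 93 + 72 + 42 + 22 + 84 + 71 + 52) / 11 = 62.4545
Step 2: Compute squared deviations from the mean:
  (96 - 62.4545)^2 = 1125.2975
  (51 - 62.4545)^2 = 131.2066
  (71 - 62.4545)^2 = 73.0248
  (33 - 62.4545)^2 = 867.5702
  (93 - 62.4545)^2 = 933.0248
  (72 - 62.4545)^2 = 91.1157
  (42 - 62.4545)^2 = 418.3884
  (22 - 62.4545)^2 = 1636.5702
  (84 - 62.4545)^2 = 464.2066
  (71 - 62.4545)^2 = 73.0248
  (52 - 62.4545)^2 = 109.2975
Step 3: Sum of squared deviations = 5922.7273
Step 4: Population variance = 5922.7273 / 11 = 538.4298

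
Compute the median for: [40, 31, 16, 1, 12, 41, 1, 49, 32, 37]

31.5

Step 1: Sort the data in ascending order: [1, 1, 12, 16, 31, 32, 37, 40, 41, 49]
Step 2: The number of values is n = 10.
Step 3: Since n is even, the median is the average of positions 5 and 6:
  Median = (31 + 32) / 2 = 31.5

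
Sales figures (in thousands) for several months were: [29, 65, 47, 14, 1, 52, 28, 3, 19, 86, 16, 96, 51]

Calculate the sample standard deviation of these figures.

30.3123

Step 1: Compute the mean: 39
Step 2: Sum of squared deviations from the mean: 11026
Step 3: Sample variance = 11026 / 12 = 918.8333
Step 4: Standard deviation = sqrt(918.8333) = 30.3123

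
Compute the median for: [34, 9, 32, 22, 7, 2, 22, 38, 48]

22

Step 1: Sort the data in ascending order: [2, 7, 9, 22, 22, 32, 34, 38, 48]
Step 2: The number of values is n = 9.
Step 3: Since n is odd, the median is the middle value at position 5: 22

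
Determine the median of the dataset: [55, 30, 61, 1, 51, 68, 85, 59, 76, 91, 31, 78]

60

Step 1: Sort the data in ascending order: [1, 30, 31, 51, 55, 59, 61, 68, 76, 78, 85, 91]
Step 2: The number of values is n = 12.
Step 3: Since n is even, the median is the average of positions 6 and 7:
  Median = (59 + 61) / 2 = 60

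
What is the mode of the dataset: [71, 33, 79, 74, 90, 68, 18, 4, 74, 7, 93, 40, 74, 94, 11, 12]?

74

Step 1: Count the frequency of each value:
  4: appears 1 time(s)
  7: appears 1 time(s)
  11: appears 1 time(s)
  12: appears 1 time(s)
  18: appears 1 time(s)
  33: appears 1 time(s)
  40: appears 1 time(s)
  68: appears 1 time(s)
  71: appears 1 time(s)
  74: appears 3 time(s)
  79: appears 1 time(s)
  90: appears 1 time(s)
  93: appears 1 time(s)
  94: appears 1 time(s)
Step 2: The value 74 appears most frequently (3 times).
Step 3: Mode = 74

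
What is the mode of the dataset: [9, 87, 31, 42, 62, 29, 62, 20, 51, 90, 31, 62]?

62

Step 1: Count the frequency of each value:
  9: appears 1 time(s)
  20: appears 1 time(s)
  29: appears 1 time(s)
  31: appears 2 time(s)
  42: appears 1 time(s)
  51: appears 1 time(s)
  62: appears 3 time(s)
  87: appears 1 time(s)
  90: appears 1 time(s)
Step 2: The value 62 appears most frequently (3 times).
Step 3: Mode = 62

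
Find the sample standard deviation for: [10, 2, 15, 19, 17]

6.8044

Step 1: Compute the mean: 12.6
Step 2: Sum of squared deviations from the mean: 185.2
Step 3: Sample variance = 185.2 / 4 = 46.3
Step 4: Standard deviation = sqrt(46.3) = 6.8044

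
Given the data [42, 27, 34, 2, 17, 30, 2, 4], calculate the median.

22

Step 1: Sort the data in ascending order: [2, 2, 4, 17, 27, 30, 34, 42]
Step 2: The number of values is n = 8.
Step 3: Since n is even, the median is the average of positions 4 and 5:
  Median = (17 + 27) / 2 = 22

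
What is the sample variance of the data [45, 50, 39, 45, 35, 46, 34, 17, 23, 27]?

120.3222

Step 1: Compute the mean: (45 + 50 + 39 + 45 + 35 + 46 + 34 + 17 + 23 + 27) / 10 = 36.1
Step 2: Compute squared deviations from the mean:
  (45 - 36.1)^2 = 79.21
  (50 - 36.1)^2 = 193.21
  (39 - 36.1)^2 = 8.41
  (45 - 36.1)^2 = 79.21
  (35 - 36.1)^2 = 1.21
  (46 - 36.1)^2 = 98.01
  (34 - 36.1)^2 = 4.41
  (17 - 36.1)^2 = 364.81
  (23 - 36.1)^2 = 171.61
  (27 - 36.1)^2 = 82.81
Step 3: Sum of squared deviations = 1082.9
Step 4: Sample variance = 1082.9 / 9 = 120.3222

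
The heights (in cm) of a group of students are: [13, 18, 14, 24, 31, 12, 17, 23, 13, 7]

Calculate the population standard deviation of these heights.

6.6903

Step 1: Compute the mean: 17.2
Step 2: Sum of squared deviations from the mean: 447.6
Step 3: Population variance = 447.6 / 10 = 44.76
Step 4: Standard deviation = sqrt(44.76) = 6.6903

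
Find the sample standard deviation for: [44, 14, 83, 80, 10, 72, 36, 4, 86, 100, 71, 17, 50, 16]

33.0249

Step 1: Compute the mean: 48.7857
Step 2: Sum of squared deviations from the mean: 14178.3571
Step 3: Sample variance = 14178.3571 / 13 = 1090.6429
Step 4: Standard deviation = sqrt(1090.6429) = 33.0249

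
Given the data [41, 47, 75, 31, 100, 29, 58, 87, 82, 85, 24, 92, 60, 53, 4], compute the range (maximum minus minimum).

96

Step 1: Identify the maximum value: max = 100
Step 2: Identify the minimum value: min = 4
Step 3: Range = max - min = 100 - 4 = 96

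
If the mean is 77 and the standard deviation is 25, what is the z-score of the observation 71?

-0.24

Step 1: Recall the z-score formula: z = (x - mu) / sigma
Step 2: Substitute values: z = (71 - 77) / 25
Step 3: z = -6 / 25 = -0.24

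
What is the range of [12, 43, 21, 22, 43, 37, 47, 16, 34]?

35

Step 1: Identify the maximum value: max = 47
Step 2: Identify the minimum value: min = 12
Step 3: Range = max - min = 47 - 12 = 35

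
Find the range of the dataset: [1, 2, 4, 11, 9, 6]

10

Step 1: Identify the maximum value: max = 11
Step 2: Identify the minimum value: min = 1
Step 3: Range = max - min = 11 - 1 = 10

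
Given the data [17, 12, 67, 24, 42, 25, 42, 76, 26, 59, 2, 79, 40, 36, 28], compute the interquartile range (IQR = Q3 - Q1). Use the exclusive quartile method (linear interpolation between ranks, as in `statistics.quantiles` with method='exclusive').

35

Step 1: Sort the data: [2, 12, 17, 24, 25, 26, 28, 36, 40, 42, 42, 59, 67, 76, 79]
Step 2: n = 15
Step 3: Using the exclusive quartile method:
  Q1 = 24
  Q2 (median) = 36
  Q3 = 59
  IQR = Q3 - Q1 = 59 - 24 = 35
Step 4: IQR = 35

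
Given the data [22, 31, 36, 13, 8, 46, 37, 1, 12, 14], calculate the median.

18

Step 1: Sort the data in ascending order: [1, 8, 12, 13, 14, 22, 31, 36, 37, 46]
Step 2: The number of values is n = 10.
Step 3: Since n is even, the median is the average of positions 5 and 6:
  Median = (14 + 22) / 2 = 18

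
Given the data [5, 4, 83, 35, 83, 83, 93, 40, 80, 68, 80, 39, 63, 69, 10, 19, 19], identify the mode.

83

Step 1: Count the frequency of each value:
  4: appears 1 time(s)
  5: appears 1 time(s)
  10: appears 1 time(s)
  19: appears 2 time(s)
  35: appears 1 time(s)
  39: appears 1 time(s)
  40: appears 1 time(s)
  63: appears 1 time(s)
  68: appears 1 time(s)
  69: appears 1 time(s)
  80: appears 2 time(s)
  83: appears 3 time(s)
  93: appears 1 time(s)
Step 2: The value 83 appears most frequently (3 times).
Step 3: Mode = 83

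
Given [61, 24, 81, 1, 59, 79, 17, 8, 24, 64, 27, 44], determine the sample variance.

758.5682

Step 1: Compute the mean: (61 + 24 + 81 + 1 + 59 + 79 + 17 + 8 + 24 + 64 + 27 + 44) / 12 = 40.75
Step 2: Compute squared deviations from the mean:
  (61 - 40.75)^2 = 410.0625
  (24 - 40.75)^2 = 280.5625
  (81 - 40.75)^2 = 1620.0625
  (1 - 40.75)^2 = 1580.0625
  (59 - 40.75)^2 = 333.0625
  (79 - 40.75)^2 = 1463.0625
  (17 - 40.75)^2 = 564.0625
  (8 - 40.75)^2 = 1072.5625
  (24 - 40.75)^2 = 280.5625
  (64 - 40.75)^2 = 540.5625
  (27 - 40.75)^2 = 189.0625
  (44 - 40.75)^2 = 10.5625
Step 3: Sum of squared deviations = 8344.25
Step 4: Sample variance = 8344.25 / 11 = 758.5682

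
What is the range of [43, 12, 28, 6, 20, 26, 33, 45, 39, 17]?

39

Step 1: Identify the maximum value: max = 45
Step 2: Identify the minimum value: min = 6
Step 3: Range = max - min = 45 - 6 = 39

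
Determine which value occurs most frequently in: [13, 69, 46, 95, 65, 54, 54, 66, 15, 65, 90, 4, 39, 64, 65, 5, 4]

65

Step 1: Count the frequency of each value:
  4: appears 2 time(s)
  5: appears 1 time(s)
  13: appears 1 time(s)
  15: appears 1 time(s)
  39: appears 1 time(s)
  46: appears 1 time(s)
  54: appears 2 time(s)
  64: appears 1 time(s)
  65: appears 3 time(s)
  66: appears 1 time(s)
  69: appears 1 time(s)
  90: appears 1 time(s)
  95: appears 1 time(s)
Step 2: The value 65 appears most frequently (3 times).
Step 3: Mode = 65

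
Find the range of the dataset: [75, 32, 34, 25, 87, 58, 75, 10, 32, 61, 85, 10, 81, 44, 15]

77

Step 1: Identify the maximum value: max = 87
Step 2: Identify the minimum value: min = 10
Step 3: Range = max - min = 87 - 10 = 77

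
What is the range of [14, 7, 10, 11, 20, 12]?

13

Step 1: Identify the maximum value: max = 20
Step 2: Identify the minimum value: min = 7
Step 3: Range = max - min = 20 - 7 = 13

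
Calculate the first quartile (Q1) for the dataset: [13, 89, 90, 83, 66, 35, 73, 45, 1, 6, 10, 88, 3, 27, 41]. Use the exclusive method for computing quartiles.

10

Step 1: Sort the data: [1, 3, 6, 10, 13, 27, 35, 41, 45, 66, 73, 83, 88, 89, 90]
Step 2: n = 15
Step 3: Using the exclusive quartile method:
  Q1 = 10
  Q2 (median) = 41
  Q3 = 83
  IQR = Q3 - Q1 = 83 - 10 = 73
Step 4: Q1 = 10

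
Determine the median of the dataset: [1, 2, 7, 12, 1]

2

Step 1: Sort the data in ascending order: [1, 1, 2, 7, 12]
Step 2: The number of values is n = 5.
Step 3: Since n is odd, the median is the middle value at position 3: 2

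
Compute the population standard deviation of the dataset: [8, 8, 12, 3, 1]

3.9294

Step 1: Compute the mean: 6.4
Step 2: Sum of squared deviations from the mean: 77.2
Step 3: Population variance = 77.2 / 5 = 15.44
Step 4: Standard deviation = sqrt(15.44) = 3.9294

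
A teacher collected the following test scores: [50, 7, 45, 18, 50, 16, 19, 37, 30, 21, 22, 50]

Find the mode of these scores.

50

Step 1: Count the frequency of each value:
  7: appears 1 time(s)
  16: appears 1 time(s)
  18: appears 1 time(s)
  19: appears 1 time(s)
  21: appears 1 time(s)
  22: appears 1 time(s)
  30: appears 1 time(s)
  37: appears 1 time(s)
  45: appears 1 time(s)
  50: appears 3 time(s)
Step 2: The value 50 appears most frequently (3 times).
Step 3: Mode = 50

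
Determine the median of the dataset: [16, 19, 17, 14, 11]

16

Step 1: Sort the data in ascending order: [11, 14, 16, 17, 19]
Step 2: The number of values is n = 5.
Step 3: Since n is odd, the median is the middle value at position 3: 16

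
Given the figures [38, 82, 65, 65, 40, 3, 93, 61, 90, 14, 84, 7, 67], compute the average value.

54.5385

Step 1: Sum all values: 38 + 82 + 65 + 65 + 40 + 3 + 93 + 61 + 90 + 14 + 84 + 7 + 67 = 709
Step 2: Count the number of values: n = 13
Step 3: Mean = sum / n = 709 / 13 = 54.5385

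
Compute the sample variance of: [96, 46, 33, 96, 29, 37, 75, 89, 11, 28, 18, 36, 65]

894.7308

Step 1: Compute the mean: (96 + 46 + 33 + 96 + 29 + 37 + 75 + 89 + 11 + 28 + 18 + 36 + 65) / 13 = 50.6923
Step 2: Compute squared deviations from the mean:
  (96 - 50.6923)^2 = 2052.787
  (46 - 50.6923)^2 = 22.0178
  (33 - 50.6923)^2 = 313.0178
  (96 - 50.6923)^2 = 2052.787
  (29 - 50.6923)^2 = 470.5562
  (37 - 50.6923)^2 = 187.4793
  (75 - 50.6923)^2 = 590.8639
  (89 - 50.6923)^2 = 1467.4793
  (11 - 50.6923)^2 = 1575.4793
  (28 - 50.6923)^2 = 514.9408
  (18 - 50.6923)^2 = 1068.787
  (36 - 50.6923)^2 = 215.8639
  (65 - 50.6923)^2 = 204.7101
Step 3: Sum of squared deviations = 10736.7692
Step 4: Sample variance = 10736.7692 / 12 = 894.7308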